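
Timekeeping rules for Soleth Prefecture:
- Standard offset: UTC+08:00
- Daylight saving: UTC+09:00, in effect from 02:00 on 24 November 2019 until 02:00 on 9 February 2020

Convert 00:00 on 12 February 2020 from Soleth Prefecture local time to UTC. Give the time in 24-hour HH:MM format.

Daylight saving runs 24 November 2019 – 9 February 2020; 12 February 2020 is outside that window, so Soleth Prefecture is on standard time at UTC+08:00.
00:00 local − 8h = 16:00 UTC (rolling into the previous day, 11 February 2020).

16:00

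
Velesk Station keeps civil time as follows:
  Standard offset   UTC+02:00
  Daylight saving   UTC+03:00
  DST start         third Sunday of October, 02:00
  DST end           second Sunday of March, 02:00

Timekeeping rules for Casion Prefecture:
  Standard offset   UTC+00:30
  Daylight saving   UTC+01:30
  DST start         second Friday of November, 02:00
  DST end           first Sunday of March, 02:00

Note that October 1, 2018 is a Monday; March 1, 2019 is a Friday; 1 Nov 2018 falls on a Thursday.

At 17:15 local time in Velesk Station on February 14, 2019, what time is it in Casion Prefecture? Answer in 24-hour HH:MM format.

15:45

1 October 2018 is a Monday, so the first Sunday is October 7 and the third is October 21.
1 March 2019 is a Friday, so the first Sunday is March 3 and the second is March 10.
February 14, 2019 falls between 21 October 2018 and 10 March 2019, so daylight saving is in effect and Velesk Station is at UTC+03:00.
17:15 Velesk Station − 3h = 14:15 UTC.
1 November 2018 is a Thursday, so the first Friday is November 2 and the second is November 9.
1 March 2019 is a Friday, so the first Sunday is March 3.
At the standard offset (UTC+00:30), 14:15 UTC + 0h30m = 14:45 Casion Prefecture standard time.
Daylight saving runs 9 November 2018 – 3 March 2019; the standard-time date in Casion Prefecture, February 14, 2019, is inside that window, so Casion Prefecture is at UTC+01:30.
14:15 UTC + 1h30m = 15:45 Casion Prefecture.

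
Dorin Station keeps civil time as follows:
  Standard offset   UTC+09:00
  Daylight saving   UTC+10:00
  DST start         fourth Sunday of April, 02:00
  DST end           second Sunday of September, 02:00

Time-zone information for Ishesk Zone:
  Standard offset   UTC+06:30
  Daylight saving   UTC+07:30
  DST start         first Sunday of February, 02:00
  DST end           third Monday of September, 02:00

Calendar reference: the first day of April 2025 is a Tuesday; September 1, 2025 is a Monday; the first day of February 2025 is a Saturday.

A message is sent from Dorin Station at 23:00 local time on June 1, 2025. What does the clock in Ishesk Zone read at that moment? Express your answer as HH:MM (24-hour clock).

20:30

1 April 2025 is a Tuesday, so the first Sunday is April 6 and the fourth is April 27.
1 September 2025 is a Monday, so the first Sunday is September 7 and the second is September 14.
June 1, 2025 falls between 27 April and 14 September, so daylight saving is in effect and Dorin Station is at UTC+10:00.
23:00 Dorin Station − 10h = 13:00 UTC.
1 February 2025 is a Saturday, so the first Sunday is February 2.
1 September 2025 is a Monday, so the first Monday is September 1 and the third is September 15.
At the standard offset (UTC+06:30), 13:00 UTC + 6h30m = 19:30 Ishesk Zone standard time.
The standard-time date in Ishesk Zone, June 1, 2025, falls between 2 February and 15 September, so daylight saving is in effect and Ishesk Zone is at UTC+07:30.
13:00 UTC + 7h30m = 20:30 Ishesk Zone.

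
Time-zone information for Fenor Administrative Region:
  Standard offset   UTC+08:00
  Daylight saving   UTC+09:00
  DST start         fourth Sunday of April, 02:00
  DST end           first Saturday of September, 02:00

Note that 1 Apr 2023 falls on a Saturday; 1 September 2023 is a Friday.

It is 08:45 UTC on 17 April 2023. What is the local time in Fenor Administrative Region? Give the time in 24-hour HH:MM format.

1 April 2023 is a Saturday, so the first Sunday is April 2 and the fourth is April 23.
1 September 2023 is a Friday, so the first Saturday is September 2.
At the standard offset (UTC+08:00), 08:45 UTC + 8h = 16:45 Fenor Administrative Region standard time.
Daylight saving runs 23 April – 2 September; the standard-time date in Fenor Administrative Region, 17 April 2023, is outside that window, so Fenor Administrative Region is on standard time at UTC+08:00.
08:45 UTC + 8h = 16:45 local.

16:45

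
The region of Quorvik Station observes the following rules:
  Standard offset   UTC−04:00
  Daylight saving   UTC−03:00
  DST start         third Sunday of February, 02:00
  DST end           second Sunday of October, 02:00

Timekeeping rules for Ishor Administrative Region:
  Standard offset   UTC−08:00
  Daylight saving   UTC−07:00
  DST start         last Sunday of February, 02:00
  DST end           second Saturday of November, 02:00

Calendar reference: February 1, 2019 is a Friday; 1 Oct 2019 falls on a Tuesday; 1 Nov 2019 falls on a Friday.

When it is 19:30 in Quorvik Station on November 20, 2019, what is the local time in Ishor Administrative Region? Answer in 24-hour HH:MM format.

15:30

1 February 2019 is a Friday, so the first Sunday is February 3 and the third is February 17.
1 October 2019 is a Tuesday, so the first Sunday is October 6 and the second is October 13.
November 20, 2019 does not fall between 17 February and 13 October, so daylight saving is not in effect and Quorvik Station is at UTC−04:00.
19:30 Quorvik Station + 4h = 23:30 UTC.
1 February 2019 is a Friday, so Sundays fall on 3, 10, 17, 24; the last is February 24.
1 November 2019 is a Friday, so the first Saturday is November 2 and the second is November 9.
At the standard offset (UTC−08:00), 23:30 UTC − 8h = 15:30 Ishor Administrative Region standard time.
Daylight saving runs 24 February – 9 November; the standard-time date in Ishor Administrative Region, November 20, 2019, is outside that window, so Ishor Administrative Region is on standard time at UTC−08:00.
23:30 UTC − 8h = 15:30 Ishor Administrative Region.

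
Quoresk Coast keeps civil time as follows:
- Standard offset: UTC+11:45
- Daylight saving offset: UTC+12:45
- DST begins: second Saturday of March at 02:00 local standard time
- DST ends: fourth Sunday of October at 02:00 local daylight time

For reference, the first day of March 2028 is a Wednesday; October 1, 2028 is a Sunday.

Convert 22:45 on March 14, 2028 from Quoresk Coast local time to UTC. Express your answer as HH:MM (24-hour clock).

10:00

1 March 2028 is a Wednesday, so the first Saturday is March 4 and the second is March 11.
1 October 2028 is a Sunday, so the first Sunday is October 1 and the fourth is October 22.
March 14, 2028 lies within the daylight-saving period (11 March – 22 October), so Quoresk Coast is on daylight time, UTC+12:45.
22:45 local − 12h45m = 10:00 UTC.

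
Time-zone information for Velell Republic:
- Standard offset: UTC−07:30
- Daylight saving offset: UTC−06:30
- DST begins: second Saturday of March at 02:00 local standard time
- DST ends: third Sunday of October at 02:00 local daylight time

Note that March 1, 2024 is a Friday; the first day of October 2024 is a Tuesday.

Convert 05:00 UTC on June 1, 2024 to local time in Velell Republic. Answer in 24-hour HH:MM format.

1 March 2024 is a Friday, so the first Saturday is March 2 and the second is March 9.
1 October 2024 is a Tuesday, so the first Sunday is October 6 and the third is October 20.
At the standard offset (UTC−07:30), 05:00 UTC − 7h30m = 21:30 Velell Republic standard time (rolling into the previous day, 31 May 2024).
Daylight saving runs 9 March – 20 October; the standard-time date in Velell Republic, May 31, 2024, is inside that window, so Velell Republic is at UTC−06:30.
05:00 UTC − 6h30m = 22:30 local (rolling into the previous day, 31 May 2024).

22:30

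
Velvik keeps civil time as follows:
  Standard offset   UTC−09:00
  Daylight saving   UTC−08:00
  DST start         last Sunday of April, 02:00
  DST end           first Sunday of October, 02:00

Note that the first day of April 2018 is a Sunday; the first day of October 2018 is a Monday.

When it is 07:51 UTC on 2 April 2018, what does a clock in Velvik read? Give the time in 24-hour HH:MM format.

22:51

1 April 2018 is a Sunday, so Sundays fall on 1, 8, 15, 22, 29; the last is April 29.
1 October 2018 is a Monday, so the first Sunday is October 7.
At the standard offset (UTC−09:00), 07:51 UTC − 9h = 22:51 Velvik standard time (rolling into the previous day, 1 April 2018).
The standard-time date in Velvik, 1 April 2018, does not fall between 29 April and 7 October, so daylight saving is not in effect and Velvik is at UTC−09:00.
07:51 UTC − 9h = 22:51 local (rolling into the previous day, 1 April 2018).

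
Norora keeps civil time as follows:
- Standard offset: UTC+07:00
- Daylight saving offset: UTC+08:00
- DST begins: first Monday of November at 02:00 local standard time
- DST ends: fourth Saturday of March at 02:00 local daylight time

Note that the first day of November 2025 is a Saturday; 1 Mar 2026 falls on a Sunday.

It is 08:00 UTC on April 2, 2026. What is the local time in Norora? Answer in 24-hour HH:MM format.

15:00

1 November 2025 is a Saturday, so the first Monday is November 3.
1 March 2026 is a Sunday, so the first Saturday is March 7 and the fourth is March 28.
At the standard offset (UTC+07:00), 08:00 UTC + 7h = 15:00 Norora standard time.
The standard-time date in Norora, April 2, 2026, does not fall between 3 November 2025 and 28 March 2026, so daylight saving is not in effect and Norora is at UTC+07:00.
08:00 UTC + 7h = 15:00 local.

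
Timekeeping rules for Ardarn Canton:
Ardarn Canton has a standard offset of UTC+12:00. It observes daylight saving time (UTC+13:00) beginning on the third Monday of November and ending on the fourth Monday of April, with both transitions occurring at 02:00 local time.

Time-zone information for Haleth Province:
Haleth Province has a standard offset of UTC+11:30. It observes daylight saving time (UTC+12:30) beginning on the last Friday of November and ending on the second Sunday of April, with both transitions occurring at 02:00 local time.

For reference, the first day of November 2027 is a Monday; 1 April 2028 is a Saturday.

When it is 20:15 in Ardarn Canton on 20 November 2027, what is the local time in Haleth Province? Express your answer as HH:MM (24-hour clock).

1 November 2027 is a Monday, so the first Monday is November 1 and the third is November 15.
1 April 2028 is a Saturday, so the first Monday is April 3 and the fourth is April 24.
Daylight saving runs 15 November 2027 – 24 April 2028; 20 November 2027 is inside that window, so Ardarn Canton is at UTC+13:00.
20:15 Ardarn Canton − 13h = 07:15 UTC.
1 November 2027 is a Monday, so Fridays fall on 5, 12, 19, 26; the last is November 26.
1 April 2028 is a Saturday, so the first Sunday is April 2 and the second is April 9.
At the standard offset (UTC+11:30), 07:15 UTC + 11h30m = 18:45 Haleth Province standard time.
The standard-time date in Haleth Province, 20 November 2027, is outside the daylight-saving period (26 November 2027 – 9 April 2028), so Haleth Province is on standard time, UTC+11:30.
07:15 UTC + 11h30m = 18:45 Haleth Province.

18:45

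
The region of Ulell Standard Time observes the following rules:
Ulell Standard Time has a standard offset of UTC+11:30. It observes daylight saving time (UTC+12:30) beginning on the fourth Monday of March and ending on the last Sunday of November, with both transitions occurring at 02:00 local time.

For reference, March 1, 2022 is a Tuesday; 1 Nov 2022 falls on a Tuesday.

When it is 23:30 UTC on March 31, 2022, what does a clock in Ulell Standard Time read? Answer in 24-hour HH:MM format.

1 March 2022 is a Tuesday, so the first Monday is March 7 and the fourth is March 28.
1 November 2022 is a Tuesday, so Sundays fall on 6, 13, 20, 27; the last is November 27.
At the standard offset (UTC+11:30), 23:30 UTC + 11h30m = 11:00 Ulell Standard Time standard time (rolling into the next day, 1 April 2022).
The standard-time date in Ulell Standard Time, April 1, 2022, lies within the daylight-saving period (28 March – 27 November), so Ulell Standard Time is on daylight time, UTC+12:30.
23:30 UTC + 12h30m = 12:00 local (rolling into the next day, 1 April 2022).

12:00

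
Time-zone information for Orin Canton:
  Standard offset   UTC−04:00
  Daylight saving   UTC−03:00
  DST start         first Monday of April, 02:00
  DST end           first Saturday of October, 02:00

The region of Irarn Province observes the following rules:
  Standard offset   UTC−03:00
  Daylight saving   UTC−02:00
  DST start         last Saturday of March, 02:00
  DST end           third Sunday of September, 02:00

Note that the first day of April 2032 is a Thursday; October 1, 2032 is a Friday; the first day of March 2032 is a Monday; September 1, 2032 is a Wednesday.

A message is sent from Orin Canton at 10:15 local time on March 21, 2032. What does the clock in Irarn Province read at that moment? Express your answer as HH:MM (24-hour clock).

1 April 2032 is a Thursday, so the first Monday is April 5.
1 October 2032 is a Friday, so the first Saturday is October 2.
March 21, 2032 is outside the daylight-saving period (5 April – 2 October), so Orin Canton is on standard time, UTC−04:00.
10:15 Orin Canton + 4h = 14:15 UTC.
1 March 2032 is a Monday, so Saturdays fall on 6, 13, 20, 27; the last is March 27.
1 September 2032 is a Wednesday, so the first Sunday is September 5 and the third is September 19.
At the standard offset (UTC−03:00), 14:15 UTC − 3h = 11:15 Irarn Province standard time.
The standard-time date in Irarn Province, March 21, 2032, does not fall between 27 March and 19 September, so daylight saving is not in effect and Irarn Province is at UTC−03:00.
14:15 UTC − 3h = 11:15 Irarn Province.

11:15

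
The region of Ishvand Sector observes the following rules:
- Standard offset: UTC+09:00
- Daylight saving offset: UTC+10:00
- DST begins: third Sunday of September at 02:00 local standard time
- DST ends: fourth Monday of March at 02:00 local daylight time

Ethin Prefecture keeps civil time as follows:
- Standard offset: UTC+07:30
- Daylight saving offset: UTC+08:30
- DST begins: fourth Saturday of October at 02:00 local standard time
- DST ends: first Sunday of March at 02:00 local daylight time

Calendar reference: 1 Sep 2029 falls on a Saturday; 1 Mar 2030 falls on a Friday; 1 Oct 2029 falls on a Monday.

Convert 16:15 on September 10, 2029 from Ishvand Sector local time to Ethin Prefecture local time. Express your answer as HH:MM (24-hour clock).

1 September 2029 is a Saturday, so the first Sunday is September 2 and the third is September 16.
1 March 2030 is a Friday, so the first Monday is March 4 and the fourth is March 25.
Daylight saving runs 16 September 2029 – 25 March 2030; September 10, 2029 is outside that window, so Ishvand Sector is on standard time at UTC+09:00.
16:15 Ishvand Sector − 9h = 07:15 UTC.
1 October 2029 is a Monday, so the first Saturday is October 6 and the fourth is October 27.
1 March 2030 is a Friday, so the first Sunday is March 3.
At the standard offset (UTC+07:30), 07:15 UTC + 7h30m = 14:45 Ethin Prefecture standard time.
The standard-time date in Ethin Prefecture, September 10, 2029, does not fall between 27 October 2029 and 3 March 2030, so daylight saving is not in effect and Ethin Prefecture is at UTC+07:30.
07:15 UTC + 7h30m = 14:45 Ethin Prefecture.

14:45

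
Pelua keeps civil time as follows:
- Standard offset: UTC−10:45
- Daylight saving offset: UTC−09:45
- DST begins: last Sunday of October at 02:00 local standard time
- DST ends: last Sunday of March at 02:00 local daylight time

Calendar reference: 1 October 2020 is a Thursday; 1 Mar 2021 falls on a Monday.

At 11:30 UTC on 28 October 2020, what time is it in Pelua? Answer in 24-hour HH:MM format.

1 October 2020 is a Thursday, so Sundays fall on 4, 11, 18, 25; the last is October 25.
1 March 2021 is a Monday, so Sundays fall on 7, 14, 21, 28; the last is March 28.
At the standard offset (UTC−10:45), 11:30 UTC − 10h45m = 00:45 Pelua standard time.
The standard-time date in Pelua, 28 October 2020, falls between 25 October 2020 and 28 March 2021, so daylight saving is in effect and Pelua is at UTC−09:45.
11:30 UTC − 9h45m = 01:45 local.

01:45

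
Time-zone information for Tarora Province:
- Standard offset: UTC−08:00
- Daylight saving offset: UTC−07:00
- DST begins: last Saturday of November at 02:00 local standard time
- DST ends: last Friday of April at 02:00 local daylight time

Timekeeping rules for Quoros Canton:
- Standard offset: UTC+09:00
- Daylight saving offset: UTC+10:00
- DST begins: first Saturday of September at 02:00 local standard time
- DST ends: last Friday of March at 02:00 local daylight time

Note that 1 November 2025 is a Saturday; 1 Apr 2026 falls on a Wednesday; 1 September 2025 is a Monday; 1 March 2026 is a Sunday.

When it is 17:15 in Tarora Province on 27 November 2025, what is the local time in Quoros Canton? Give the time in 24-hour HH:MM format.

11:15

1 November 2025 is a Saturday, so Saturdays fall on 1, 8, 15, 22, 29; the last is November 29.
1 April 2026 is a Wednesday, so Fridays fall on 3, 10, 17, 24; the last is April 24.
27 November 2025 does not fall between 29 November 2025 and 24 April 2026, so daylight saving is not in effect and Tarora Province is at UTC−08:00.
17:15 Tarora Province + 8h = 01:15 UTC (rolling into the next day, 28 November 2025).
1 September 2025 is a Monday, so the first Saturday is September 6.
1 March 2026 is a Sunday, so Fridays fall on 6, 13, 20, 27; the last is March 27.
At the standard offset (UTC+09:00), 01:15 UTC + 9h = 10:15 Quoros Canton standard time.
The standard-time date in Quoros Canton, 28 November 2025, falls between 6 September 2025 and 27 March 2026, so daylight saving is in effect and Quoros Canton is at UTC+10:00.
01:15 UTC + 10h = 11:15 Quoros Canton.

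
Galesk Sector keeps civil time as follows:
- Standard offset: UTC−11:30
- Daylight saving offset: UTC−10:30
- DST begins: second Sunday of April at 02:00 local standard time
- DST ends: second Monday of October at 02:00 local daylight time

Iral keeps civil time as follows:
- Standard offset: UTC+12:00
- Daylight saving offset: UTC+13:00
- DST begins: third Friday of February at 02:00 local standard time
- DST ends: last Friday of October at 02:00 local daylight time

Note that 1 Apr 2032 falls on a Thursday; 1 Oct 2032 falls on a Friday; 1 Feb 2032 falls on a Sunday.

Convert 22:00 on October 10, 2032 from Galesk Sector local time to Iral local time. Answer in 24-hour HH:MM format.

21:30

1 April 2032 is a Thursday, so the first Sunday is April 4 and the second is April 11.
1 October 2032 is a Friday, so the first Monday is October 4 and the second is October 11.
October 10, 2032 falls between 11 April and 11 October, so daylight saving is in effect and Galesk Sector is at UTC−10:30.
22:00 Galesk Sector + 10h30m = 08:30 UTC (rolling into the next day, 11 October 2032).
1 February 2032 is a Sunday, so the first Friday is February 6 and the third is February 20.
1 October 2032 is a Friday, so Fridays fall on 1, 8, 15, 22, 29; the last is October 29.
At the standard offset (UTC+12:00), 08:30 UTC + 12h = 20:30 Iral standard time.
The standard-time date in Iral, October 11, 2032, lies within the daylight-saving period (20 February – 29 October), so Iral is on daylight time, UTC+13:00.
08:30 UTC + 13h = 21:30 Iral.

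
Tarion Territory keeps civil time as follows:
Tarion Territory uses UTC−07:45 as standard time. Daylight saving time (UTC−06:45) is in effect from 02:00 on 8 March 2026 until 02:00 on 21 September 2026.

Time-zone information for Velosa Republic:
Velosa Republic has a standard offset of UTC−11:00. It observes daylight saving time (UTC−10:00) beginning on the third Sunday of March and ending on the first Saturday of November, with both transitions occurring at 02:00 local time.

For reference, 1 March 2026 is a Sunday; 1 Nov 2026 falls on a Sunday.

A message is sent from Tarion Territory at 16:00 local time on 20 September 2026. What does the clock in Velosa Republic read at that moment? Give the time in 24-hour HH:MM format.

12:45

20 September 2026 lies within the daylight-saving period (8 March – 21 September), so Tarion Territory is on daylight time, UTC−06:45.
16:00 Tarion Territory + 6h45m = 22:45 UTC.
1 March 2026 is a Sunday, so the first Sunday is March 1 and the third is March 15.
1 November 2026 is a Sunday, so the first Saturday is November 7.
At the standard offset (UTC−11:00), 22:45 UTC − 11h = 11:45 Velosa Republic standard time.
The standard-time date in Velosa Republic, 20 September 2026, falls between 15 March and 7 November, so daylight saving is in effect and Velosa Republic is at UTC−10:00.
22:45 UTC − 10h = 12:45 Velosa Republic.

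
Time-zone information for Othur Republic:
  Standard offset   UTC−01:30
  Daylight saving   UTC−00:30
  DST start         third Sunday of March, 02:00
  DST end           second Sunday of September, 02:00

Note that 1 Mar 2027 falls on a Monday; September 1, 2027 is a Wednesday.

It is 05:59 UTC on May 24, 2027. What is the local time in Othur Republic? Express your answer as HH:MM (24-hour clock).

1 March 2027 is a Monday, so the first Sunday is March 7 and the third is March 21.
1 September 2027 is a Wednesday, so the first Sunday is September 5 and the second is September 12.
At the standard offset (UTC−01:30), 05:59 UTC − 1h30m = 04:29 Othur Republic standard time.
Daylight saving runs 21 March – 12 September; the standard-time date in Othur Republic, May 24, 2027, is inside that window, so Othur Republic is at UTC−00:30.
05:59 UTC − 0h30m = 05:29 local.

05:29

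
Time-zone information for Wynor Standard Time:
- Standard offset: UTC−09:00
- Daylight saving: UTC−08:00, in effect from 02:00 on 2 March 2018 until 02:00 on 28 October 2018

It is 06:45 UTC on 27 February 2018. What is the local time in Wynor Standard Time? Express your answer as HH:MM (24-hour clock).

21:45

At the standard offset (UTC−09:00), 06:45 UTC − 9h = 21:45 Wynor Standard Time standard time (rolling into the previous day, 26 February 2018).
The standard-time date in Wynor Standard Time, 26 February 2018, is outside the daylight-saving period (2 March – 28 October), so Wynor Standard Time is on standard time, UTC−09:00.
06:45 UTC − 9h = 21:45 local (rolling into the previous day, 26 February 2018).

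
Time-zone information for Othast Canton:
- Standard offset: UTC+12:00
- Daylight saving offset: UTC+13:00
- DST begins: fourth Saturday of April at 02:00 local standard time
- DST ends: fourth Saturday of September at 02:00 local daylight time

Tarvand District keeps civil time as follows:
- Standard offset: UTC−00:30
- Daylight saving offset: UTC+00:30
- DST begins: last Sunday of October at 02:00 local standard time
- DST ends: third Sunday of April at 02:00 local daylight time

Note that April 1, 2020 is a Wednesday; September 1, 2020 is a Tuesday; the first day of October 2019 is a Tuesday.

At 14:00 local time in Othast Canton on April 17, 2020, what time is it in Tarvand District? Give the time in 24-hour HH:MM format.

1 April 2020 is a Wednesday, so the first Saturday is April 4 and the fourth is April 25.
1 September 2020 is a Tuesday, so the first Saturday is September 5 and the fourth is September 26.
April 17, 2020 is outside the daylight-saving period (25 April – 26 September), so Othast Canton is on standard time, UTC+12:00.
14:00 Othast Canton − 12h = 02:00 UTC.
1 October 2019 is a Tuesday, so Sundays fall on 6, 13, 20, 27; the last is October 27.
1 April 2020 is a Wednesday, so the first Sunday is April 5 and the third is April 19.
At the standard offset (UTC−00:30), 02:00 UTC − 0h30m = 01:30 Tarvand District standard time.
Daylight saving runs 27 October 2019 – 19 April 2020; the standard-time date in Tarvand District, April 17, 2020, is inside that window, so Tarvand District is at UTC+00:30.
02:00 UTC + 0h30m = 02:30 Tarvand District.

02:30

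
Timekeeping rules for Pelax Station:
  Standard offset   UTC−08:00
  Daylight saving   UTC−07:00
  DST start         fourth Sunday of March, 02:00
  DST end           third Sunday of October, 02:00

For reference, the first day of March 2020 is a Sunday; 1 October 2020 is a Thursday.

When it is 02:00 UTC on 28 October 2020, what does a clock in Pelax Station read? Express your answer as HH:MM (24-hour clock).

18:00

1 March 2020 is a Sunday, so the first Sunday is March 1 and the fourth is March 22.
1 October 2020 is a Thursday, so the first Sunday is October 4 and the third is October 18.
At the standard offset (UTC−08:00), 02:00 UTC − 8h = 18:00 Pelax Station standard time (rolling into the previous day, 27 October 2020).
Daylight saving runs 22 March – 18 October; the standard-time date in Pelax Station, 27 October 2020, is outside that window, so Pelax Station is on standard time at UTC−08:00.
02:00 UTC − 8h = 18:00 local (rolling into the previous day, 27 October 2020).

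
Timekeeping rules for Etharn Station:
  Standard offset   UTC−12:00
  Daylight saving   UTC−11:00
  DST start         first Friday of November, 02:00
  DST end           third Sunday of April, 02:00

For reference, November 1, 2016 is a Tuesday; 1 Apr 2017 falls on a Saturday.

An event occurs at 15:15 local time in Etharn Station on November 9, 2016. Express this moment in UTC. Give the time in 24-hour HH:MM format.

1 November 2016 is a Tuesday, so the first Friday is November 4.
1 April 2017 is a Saturday, so the first Sunday is April 2 and the third is April 16.
November 9, 2016 falls between 4 November 2016 and 16 April 2017, so daylight saving is in effect and Etharn Station is at UTC−11:00.
15:15 local + 11h = 02:15 UTC (rolling into the next day, 10 November 2016).

02:15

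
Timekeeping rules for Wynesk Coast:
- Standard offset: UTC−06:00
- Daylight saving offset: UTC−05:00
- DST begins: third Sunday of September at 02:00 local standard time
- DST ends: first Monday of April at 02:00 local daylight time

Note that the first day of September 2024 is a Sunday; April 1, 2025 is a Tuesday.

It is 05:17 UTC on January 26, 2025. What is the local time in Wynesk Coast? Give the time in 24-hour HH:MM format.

00:17

1 September 2024 is a Sunday, so the first Sunday is September 1 and the third is September 15.
1 April 2025 is a Tuesday, so the first Monday is April 7.
At the standard offset (UTC−06:00), 05:17 UTC − 6h = 23:17 Wynesk Coast standard time (rolling into the previous day, 25 January 2025).
Daylight saving runs 15 September 2024 – 7 April 2025; the standard-time date in Wynesk Coast, January 25, 2025, is inside that window, so Wynesk Coast is at UTC−05:00.
05:17 UTC − 5h = 00:17 local.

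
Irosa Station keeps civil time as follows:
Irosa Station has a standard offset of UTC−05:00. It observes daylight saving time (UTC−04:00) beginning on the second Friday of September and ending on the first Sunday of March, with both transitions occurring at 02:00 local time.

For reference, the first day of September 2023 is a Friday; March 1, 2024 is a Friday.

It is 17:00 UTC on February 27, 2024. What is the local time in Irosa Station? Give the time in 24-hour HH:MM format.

1 September 2023 is a Friday, so the first Friday is September 1 and the second is September 8.
1 March 2024 is a Friday, so the first Sunday is March 3.
At the standard offset (UTC−05:00), 17:00 UTC − 5h = 12:00 Irosa Station standard time.
Daylight saving runs 8 September 2023 – 3 March 2024; the standard-time date in Irosa Station, February 27, 2024, is inside that window, so Irosa Station is at UTC−04:00.
17:00 UTC − 4h = 13:00 local.

13:00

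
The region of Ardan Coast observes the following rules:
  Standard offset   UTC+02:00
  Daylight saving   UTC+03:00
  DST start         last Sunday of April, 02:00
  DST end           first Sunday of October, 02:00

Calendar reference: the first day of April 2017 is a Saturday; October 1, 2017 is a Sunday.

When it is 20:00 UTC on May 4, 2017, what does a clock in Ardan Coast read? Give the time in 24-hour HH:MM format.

1 April 2017 is a Saturday, so Sundays fall on 2, 9, 16, 23, 30; the last is April 30.
1 October 2017 is a Sunday, so the first Sunday is October 1.
At the standard offset (UTC+02:00), 20:00 UTC + 2h = 22:00 Ardan Coast standard time.
The standard-time date in Ardan Coast, May 4, 2017, falls between 30 April and 1 October, so daylight saving is in effect and Ardan Coast is at UTC+03:00.
20:00 UTC + 3h = 23:00 local.

23:00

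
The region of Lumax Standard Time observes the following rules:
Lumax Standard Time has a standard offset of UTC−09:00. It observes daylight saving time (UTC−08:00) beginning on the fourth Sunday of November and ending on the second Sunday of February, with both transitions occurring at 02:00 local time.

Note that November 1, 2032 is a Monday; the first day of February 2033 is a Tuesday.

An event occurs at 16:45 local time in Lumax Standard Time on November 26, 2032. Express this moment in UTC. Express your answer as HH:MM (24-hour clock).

1 November 2032 is a Monday, so the first Sunday is November 7 and the fourth is November 28.
1 February 2033 is a Tuesday, so the first Sunday is February 6 and the second is February 13.
Daylight saving runs 28 November 2032 – 13 February 2033; November 26, 2032 is outside that window, so Lumax Standard Time is on standard time at UTC−09:00.
16:45 local + 9h = 01:45 UTC (rolling into the next day, 27 November 2032).

01:45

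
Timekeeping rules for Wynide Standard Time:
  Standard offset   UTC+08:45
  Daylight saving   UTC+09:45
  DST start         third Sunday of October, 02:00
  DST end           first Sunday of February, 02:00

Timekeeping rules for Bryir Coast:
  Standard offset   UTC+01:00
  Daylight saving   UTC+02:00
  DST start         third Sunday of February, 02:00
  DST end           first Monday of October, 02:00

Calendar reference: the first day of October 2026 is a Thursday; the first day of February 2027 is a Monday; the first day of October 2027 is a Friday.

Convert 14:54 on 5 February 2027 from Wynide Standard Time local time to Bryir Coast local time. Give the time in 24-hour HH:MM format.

06:09

1 October 2026 is a Thursday, so the first Sunday is October 4 and the third is October 18.
1 February 2027 is a Monday, so the first Sunday is February 7.
5 February 2027 falls between 18 October 2026 and 7 February 2027, so daylight saving is in effect and Wynide Standard Time is at UTC+09:45.
14:54 Wynide Standard Time − 9h45m = 05:09 UTC.
1 February 2027 is a Monday, so the first Sunday is February 7 and the third is February 21.
1 October 2027 is a Friday, so the first Monday is October 4.
At the standard offset (UTC+01:00), 05:09 UTC + 1h = 06:09 Bryir Coast standard time.
The standard-time date in Bryir Coast, 5 February 2027, does not fall between 21 February and 4 October, so daylight saving is not in effect and Bryir Coast is at UTC+01:00.
05:09 UTC + 1h = 06:09 Bryir Coast.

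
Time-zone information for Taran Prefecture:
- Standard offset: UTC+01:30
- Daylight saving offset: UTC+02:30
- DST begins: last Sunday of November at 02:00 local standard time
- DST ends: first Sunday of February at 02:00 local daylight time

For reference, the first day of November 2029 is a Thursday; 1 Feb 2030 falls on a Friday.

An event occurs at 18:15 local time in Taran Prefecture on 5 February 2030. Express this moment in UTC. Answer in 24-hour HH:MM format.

1 November 2029 is a Thursday, so Sundays fall on 4, 11, 18, 25; the last is November 25.
1 February 2030 is a Friday, so the first Sunday is February 3.
5 February 2030 does not fall between 25 November 2029 and 3 February 2030, so daylight saving is not in effect and Taran Prefecture is at UTC+01:30.
18:15 local − 1h30m = 16:45 UTC.

16:45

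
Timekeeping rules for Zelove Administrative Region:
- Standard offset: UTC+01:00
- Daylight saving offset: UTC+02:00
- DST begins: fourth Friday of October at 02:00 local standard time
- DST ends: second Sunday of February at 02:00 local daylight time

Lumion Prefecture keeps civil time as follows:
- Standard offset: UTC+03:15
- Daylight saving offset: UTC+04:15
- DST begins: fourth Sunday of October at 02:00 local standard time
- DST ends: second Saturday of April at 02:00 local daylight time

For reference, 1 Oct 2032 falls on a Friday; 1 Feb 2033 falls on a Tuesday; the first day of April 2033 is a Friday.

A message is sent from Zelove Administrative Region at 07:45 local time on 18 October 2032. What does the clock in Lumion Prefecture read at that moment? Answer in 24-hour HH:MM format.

10:00

1 October 2032 is a Friday, so the first Friday is October 1 and the fourth is October 22.
1 February 2033 is a Tuesday, so the first Sunday is February 6 and the second is February 13.
Daylight saving runs 22 October 2032 – 13 February 2033; 18 October 2032 is outside that window, so Zelove Administrative Region is on standard time at UTC+01:00.
07:45 Zelove Administrative Region − 1h = 06:45 UTC.
1 October 2032 is a Friday, so the first Sunday is October 3 and the fourth is October 24.
1 April 2033 is a Friday, so the first Saturday is April 2 and the second is April 9.
At the standard offset (UTC+03:15), 06:45 UTC + 3h15m = 10:00 Lumion Prefecture standard time.
The standard-time date in Lumion Prefecture, 18 October 2032, is outside the daylight-saving period (24 October 2032 – 9 April 2033), so Lumion Prefecture is on standard time, UTC+03:15.
06:45 UTC + 3h15m = 10:00 Lumion Prefecture.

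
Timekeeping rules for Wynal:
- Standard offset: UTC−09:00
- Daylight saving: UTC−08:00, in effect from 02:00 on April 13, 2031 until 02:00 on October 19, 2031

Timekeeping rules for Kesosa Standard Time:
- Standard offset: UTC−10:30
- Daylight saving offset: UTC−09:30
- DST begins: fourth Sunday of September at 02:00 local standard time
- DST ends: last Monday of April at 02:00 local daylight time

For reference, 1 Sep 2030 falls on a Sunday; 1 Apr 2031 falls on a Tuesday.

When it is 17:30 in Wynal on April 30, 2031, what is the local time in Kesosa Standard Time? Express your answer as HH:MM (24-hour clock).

April 30, 2031 falls between 13 April and 19 October, so daylight saving is in effect and Wynal is at UTC−08:00.
17:30 Wynal + 8h = 01:30 UTC (rolling into the next day, 1 May 2031).
1 September 2030 is a Sunday, so the first Sunday is September 1 and the fourth is September 22.
1 April 2031 is a Tuesday, so Mondays fall on 7, 14, 21, 28; the last is April 28.
At the standard offset (UTC−10:30), 01:30 UTC − 10h30m = 15:00 Kesosa Standard Time standard time (rolling into the previous day, 30 April 2031).
The standard-time date in Kesosa Standard Time, April 30, 2031, is outside the daylight-saving period (22 September 2030 – 28 April 2031), so Kesosa Standard Time is on standard time, UTC−10:30.
01:30 UTC − 10h30m = 15:00 Kesosa Standard Time (rolling into the previous day, 30 April 2031).

15:00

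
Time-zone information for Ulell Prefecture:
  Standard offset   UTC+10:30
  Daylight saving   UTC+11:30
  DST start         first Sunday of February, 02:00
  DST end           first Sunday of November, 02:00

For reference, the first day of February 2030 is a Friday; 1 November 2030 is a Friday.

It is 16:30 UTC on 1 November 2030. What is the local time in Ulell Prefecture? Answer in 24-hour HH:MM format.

04:00

1 February 2030 is a Friday, so the first Sunday is February 3.
1 November 2030 is a Friday, so the first Sunday is November 3.
At the standard offset (UTC+10:30), 16:30 UTC + 10h30m = 03:00 Ulell Prefecture standard time (rolling into the next day, 2 November 2030).
The standard-time date in Ulell Prefecture, 2 November 2030, falls between 3 February and 3 November, so daylight saving is in effect and Ulell Prefecture is at UTC+11:30.
16:30 UTC + 11h30m = 04:00 local (rolling into the next day, 2 November 2030).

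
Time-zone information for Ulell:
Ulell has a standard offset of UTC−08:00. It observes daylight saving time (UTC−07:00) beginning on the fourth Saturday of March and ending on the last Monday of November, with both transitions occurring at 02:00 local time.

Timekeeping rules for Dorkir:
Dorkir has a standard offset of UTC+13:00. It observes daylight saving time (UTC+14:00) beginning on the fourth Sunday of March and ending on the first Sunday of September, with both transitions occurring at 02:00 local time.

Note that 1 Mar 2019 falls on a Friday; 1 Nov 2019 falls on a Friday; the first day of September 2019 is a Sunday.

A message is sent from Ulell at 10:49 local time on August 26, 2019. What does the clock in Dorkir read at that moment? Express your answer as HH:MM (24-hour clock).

07:49

1 March 2019 is a Friday, so the first Saturday is March 2 and the fourth is March 23.
1 November 2019 is a Friday, so Mondays fall on 4, 11, 18, 25; the last is November 25.
August 26, 2019 falls between 23 March and 25 November, so daylight saving is in effect and Ulell is at UTC−07:00.
10:49 Ulell + 7h = 17:49 UTC.
1 March 2019 is a Friday, so the first Sunday is March 3 and the fourth is March 24.
1 September 2019 is a Sunday, so the first Sunday is September 1.
At the standard offset (UTC+13:00), 17:49 UTC + 13h = 06:49 Dorkir standard time (rolling into the next day, 27 August 2019).
The standard-time date in Dorkir, August 27, 2019, falls between 24 March and 1 September, so daylight saving is in effect and Dorkir is at UTC+14:00.
17:49 UTC + 14h = 07:49 Dorkir (rolling into the next day, 27 August 2019).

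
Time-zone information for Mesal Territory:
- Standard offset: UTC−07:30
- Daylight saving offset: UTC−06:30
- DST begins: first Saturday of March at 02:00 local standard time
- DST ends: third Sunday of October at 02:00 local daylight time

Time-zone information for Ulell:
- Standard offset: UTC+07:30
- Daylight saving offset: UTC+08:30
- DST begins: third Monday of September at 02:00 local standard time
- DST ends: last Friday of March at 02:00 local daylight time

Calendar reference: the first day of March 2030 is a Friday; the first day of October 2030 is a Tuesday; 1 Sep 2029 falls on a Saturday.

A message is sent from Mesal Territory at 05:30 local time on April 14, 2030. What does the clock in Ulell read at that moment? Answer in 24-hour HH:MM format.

19:30

1 March 2030 is a Friday, so the first Saturday is March 2.
1 October 2030 is a Tuesday, so the first Sunday is October 6 and the third is October 20.
April 14, 2030 lies within the daylight-saving period (2 March – 20 October), so Mesal Territory is on daylight time, UTC−06:30.
05:30 Mesal Territory + 6h30m = 12:00 UTC.
1 September 2029 is a Saturday, so the first Monday is September 3 and the third is September 17.
1 March 2030 is a Friday, so Fridays fall on 1, 8, 15, 22, 29; the last is March 29.
At the standard offset (UTC+07:30), 12:00 UTC + 7h30m = 19:30 Ulell standard time.
Daylight saving runs 17 September 2029 – 29 March 2030; the standard-time date in Ulell, April 14, 2030, is outside that window, so Ulell is on standard time at UTC+07:30.
12:00 UTC + 7h30m = 19:30 Ulell.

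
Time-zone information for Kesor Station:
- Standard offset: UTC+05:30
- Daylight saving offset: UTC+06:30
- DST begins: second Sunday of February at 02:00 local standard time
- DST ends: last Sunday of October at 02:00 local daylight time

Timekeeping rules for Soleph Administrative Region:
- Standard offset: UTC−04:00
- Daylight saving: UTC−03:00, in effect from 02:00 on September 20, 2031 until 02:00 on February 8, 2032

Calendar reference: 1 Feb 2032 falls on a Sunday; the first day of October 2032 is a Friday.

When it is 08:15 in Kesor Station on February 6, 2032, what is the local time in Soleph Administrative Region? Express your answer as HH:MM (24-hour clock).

23:45

1 February 2032 is a Sunday, so the first Sunday is February 1 and the second is February 8.
1 October 2032 is a Friday, so Sundays fall on 3, 10, 17, 24, 31; the last is October 31.
February 6, 2032 does not fall between 8 February and 31 October, so daylight saving is not in effect and Kesor Station is at UTC+05:30.
08:15 Kesor Station − 5h30m = 02:45 UTC.
At the standard offset (UTC−04:00), 02:45 UTC − 4h = 22:45 Soleph Administrative Region standard time (rolling into the previous day, 5 February 2032).
The standard-time date in Soleph Administrative Region, February 5, 2032, falls between 20 September 2031 and 8 February 2032, so daylight saving is in effect and Soleph Administrative Region is at UTC−03:00.
02:45 UTC − 3h = 23:45 Soleph Administrative Region (rolling into the previous day, 5 February 2032).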